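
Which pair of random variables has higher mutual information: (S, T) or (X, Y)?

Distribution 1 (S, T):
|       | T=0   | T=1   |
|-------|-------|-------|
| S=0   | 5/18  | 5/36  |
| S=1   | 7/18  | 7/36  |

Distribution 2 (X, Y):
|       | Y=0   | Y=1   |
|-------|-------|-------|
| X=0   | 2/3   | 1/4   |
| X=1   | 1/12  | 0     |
Distribution 1 (S, T):
Marginal P(S) (row sums):
  P(S=0) = 5/18 + 5/36 = 5/12
  P(S=1) = 7/18 + 7/36 = 7/12
Marginal P(T) (column sums):
  P(T=0) = 5/18 + 7/18 = 2/3
  P(T=1) = 5/36 + 7/36 = 1/3

H(S) = -[(5/12)·log₂(5/12) + (7/12)·log₂(7/12)]
  = 0.5263 + 0.4536
  = 0.9799 bits
H(T) = -[(2/3)·log₂(2/3) + (1/3)·log₂(1/3)]
  = 0.3900 + 0.5283
  = 0.9183 bits
H(S,T) = -[(5/18)·log₂(5/18) + (5/36)·log₂(5/36) + (7/18)·log₂(7/18) + (7/36)·log₂(7/36)]
  = 0.5133 + 0.3956 + 0.5299 + 0.4594
  = 1.8982 bits

I(S;T) = H(S) + H(T) - H(S,T)
  = 0.9799 + 0.9183 - 1.8982
  = 0.0000 bits

Distribution 2 (X, Y):
Marginal P(X) (row sums):
  P(X=0) = 2/3 + 1/4 = 11/12
  P(X=1) = 1/12 + 0 = 1/12
Marginal P(Y) (column sums):
  P(Y=0) = 2/3 + 1/12 = 3/4
  P(Y=1) = 1/4 + 0 = 1/4

H(X) = -[(11/12)·log₂(11/12) + (1/12)·log₂(1/12)]
  = 0.1151 + 0.2987
  = 0.4138 bits
H(Y) = -[(3/4)·log₂(3/4) + (1/4)·log₂(1/4)]
  = 0.3113 + 0.5000
  = 0.8113 bits
H(X,Y) = -[(2/3)·log₂(2/3) + (1/4)·log₂(1/4) + (1/12)·log₂(1/12)]
  = 0.3900 + 0.5000 + 0.2987
  = 1.1887 bits

I(X;Y) = H(X) + H(Y) - H(X,Y)
  = 0.4138 + 0.8113 - 1.1887
  = 0.0364 bits

I(X;Y) = 0.0364 bits > I(S;T) = 0.0000 bits, so (X, Y) has the higher mutual information (stronger dependence).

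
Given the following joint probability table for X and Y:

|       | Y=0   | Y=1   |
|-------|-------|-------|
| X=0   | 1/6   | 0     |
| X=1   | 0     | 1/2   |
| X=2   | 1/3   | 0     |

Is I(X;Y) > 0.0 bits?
Marginal P(X) (row sums):
  P(X=0) = 1/6 + 0 = 1/6
  P(X=1) = 0 + 1/2 = 1/2
  P(X=2) = 1/3 + 0 = 1/3
Marginal P(Y) (column sums):
  P(Y=0) = 1/6 + 0 + 1/3 = 1/2
  P(Y=1) = 0 + 1/2 + 0 = 1/2

H(X) = -[(1/6)·log₂(1/6) + (1/2)·log₂(1/2) + (1/3)·log₂(1/3)]
  = 0.4308 + 0.5000 + 0.5283
  = 1.4591 bits
H(Y) = -[(1/2)·log₂(1/2) + (1/2)·log₂(1/2)]
  = 0.5000 + 0.5000
  = 1.0000 bits
H(X,Y) = -[(1/6)·log₂(1/6) + (1/2)·log₂(1/2) + (1/3)·log₂(1/3)]
  = 0.4308 + 0.5000 + 0.5283
  = 1.4591 bits

I(X;Y) = H(X) + H(Y) - H(X,Y)
  = 1.4591 + 1.0000 - 1.4591
  = 1.0000 bits

Yes. I(X;Y) = 1.0000 bits, which is > 0.0 bits.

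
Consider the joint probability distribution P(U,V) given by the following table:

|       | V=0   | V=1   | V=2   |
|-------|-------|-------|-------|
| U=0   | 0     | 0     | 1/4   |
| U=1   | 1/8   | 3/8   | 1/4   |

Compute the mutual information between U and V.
Marginal P(U) (row sums):
  P(U=0) = 0 + 0 + 1/4 = 1/4
  P(U=1) = 1/8 + 3/8 + 1/4 = 3/4
Marginal P(V) (column sums):
  P(V=0) = 0 + 1/8 = 1/8
  P(V=1) = 0 + 3/8 = 3/8
  P(V=2) = 1/4 + 1/4 = 1/2

H(U) = -[(1/4)·log₂(1/4) + (3/4)·log₂(3/4)]
  = 0.5000 + 0.3113
  = 0.8113 bits
H(V) = -[(1/8)·log₂(1/8) + (3/8)·log₂(3/8) + (1/2)·log₂(1/2)]
  = 0.3750 + 0.5306 + 0.5000
  = 1.4056 bits
H(U,V) = -[(1/4)·log₂(1/4) + (1/8)·log₂(1/8) + (3/8)·log₂(3/8) + (1/4)·log₂(1/4)]
  = 0.5000 + 0.3750 + 0.5306 + 0.5000
  = 1.9056 bits

I(U;V) = H(U) + H(V) - H(U,V)
  = 0.8113 + 1.4056 - 1.9056
  = 0.3113 bits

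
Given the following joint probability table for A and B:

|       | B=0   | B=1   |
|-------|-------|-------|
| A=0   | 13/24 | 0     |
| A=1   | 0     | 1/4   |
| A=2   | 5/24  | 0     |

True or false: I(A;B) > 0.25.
Marginal P(A) (row sums):
  P(A=0) = 13/24 + 0 = 13/24
  P(A=1) = 0 + 1/4 = 1/4
  P(A=2) = 5/24 + 0 = 5/24
Marginal P(B) (column sums):
  P(B=0) = 13/24 + 0 + 5/24 = 3/4
  P(B=1) = 0 + 1/4 + 0 = 1/4

H(A) = -[(13/24)·log₂(13/24) + (1/4)·log₂(1/4) + (5/24)·log₂(5/24)]
  = 0.4791 + 0.5000 + 0.4715
  = 1.4506 bits
H(B) = -[(3/4)·log₂(3/4) + (1/4)·log₂(1/4)]
  = 0.3113 + 0.5000
  = 0.8113 bits
H(A,B) = -[(13/24)·log₂(13/24) + (1/4)·log₂(1/4) + (5/24)·log₂(5/24)]
  = 0.4791 + 0.5000 + 0.4715
  = 1.4506 bits

I(A;B) = H(A) + H(B) - H(A,B)
  = 1.4506 + 0.8113 - 1.4506
  = 0.8113 bits

True. I(A;B) = 0.8113 bits, which is > 0.25 bits.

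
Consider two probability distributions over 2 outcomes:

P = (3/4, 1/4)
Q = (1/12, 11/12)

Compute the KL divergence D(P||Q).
D(P||Q) = Σ P(i) log₂(P(i)/Q(i))
  i=0: (3/4) × log₂((3/4)/(1/12)) = (3/4) × log₂(9) = 2.3774
  i=1: (1/4) × log₂((1/4)/(11/12)) = (1/4) × log₂(3/11) = -0.4686
D(P||Q) = 2.3774 - 0.4686
  = 1.9088 bits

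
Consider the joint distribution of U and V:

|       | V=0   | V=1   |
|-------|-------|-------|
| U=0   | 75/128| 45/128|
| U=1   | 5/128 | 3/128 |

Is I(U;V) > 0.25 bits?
Marginal P(U) (row sums):
  P(U=0) = 75/128 + 45/128 = 15/16
  P(U=1) = 5/128 + 3/128 = 1/16
Marginal P(V) (column sums):
  P(V=0) = 75/128 + 5/128 = 5/8
  P(V=1) = 45/128 + 3/128 = 3/8

H(U) = -[(15/16)·log₂(15/16) + (1/16)·log₂(1/16)]
  = 0.0873 + 0.2500
  = 0.3373 bits
H(V) = -[(5/8)·log₂(5/8) + (3/8)·log₂(3/8)]
  = 0.4238 + 0.5306
  = 0.9544 bits
H(U,V) = -[(75/128)·log₂(75/128) + (45/128)·log₂(45/128) + (5/128)·log₂(5/128) + (3/128)·log₂(3/128)]
  = 0.4519 + 0.5302 + 0.1827 + 0.1269
  = 1.2917 bits

I(U;V) = H(U) + H(V) - H(U,V)
  = 0.3373 + 0.9544 - 1.2917
  = 0.0000 bits

No. I(U;V) = 0.0000 bits, which is ≤ 0.25 bits.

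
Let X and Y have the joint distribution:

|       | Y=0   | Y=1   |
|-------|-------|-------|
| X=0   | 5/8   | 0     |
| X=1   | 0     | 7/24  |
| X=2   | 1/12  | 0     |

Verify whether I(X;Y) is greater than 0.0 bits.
Marginal P(X) (row sums):
  P(X=0) = 5/8 + 0 = 5/8
  P(X=1) = 0 + 7/24 = 7/24
  P(X=2) = 1/12 + 0 = 1/12
Marginal P(Y) (column sums):
  P(Y=0) = 5/8 + 0 + 1/12 = 17/24
  P(Y=1) = 0 + 7/24 + 0 = 7/24

H(X) = -[(5/8)·log₂(5/8) + (7/24)·log₂(7/24) + (1/12)·log₂(1/12)]
  = 0.4238 + 0.5185 + 0.2987
  = 1.2410 bits
H(Y) = -[(17/24)·log₂(17/24) + (7/24)·log₂(7/24)]
  = 0.3524 + 0.5185
  = 0.8709 bits
H(X,Y) = -[(5/8)·log₂(5/8) + (7/24)·log₂(7/24) + (1/12)·log₂(1/12)]
  = 0.4238 + 0.5185 + 0.2987
  = 1.2410 bits

I(X;Y) = H(X) + H(Y) - H(X,Y)
  = 1.2410 + 0.8709 - 1.2410
  = 0.8709 bits

Yes. I(X;Y) = 0.8709 bits, which is > 0.0 bits.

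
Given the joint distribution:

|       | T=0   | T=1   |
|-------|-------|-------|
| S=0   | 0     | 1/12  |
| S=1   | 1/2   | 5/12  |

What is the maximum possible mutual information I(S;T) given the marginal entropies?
The upper bound on mutual information is I(S;T) ≤ min(H(S), H(T)).

Marginal P(S) (row sums):
  P(S=0) = 0 + 1/12 = 1/12
  P(S=1) = 1/2 + 5/12 = 11/12
Marginal P(T) (column sums):
  P(T=0) = 0 + 1/2 = 1/2
  P(T=1) = 1/12 + 5/12 = 1/2

H(S) = -[(1/12)·log₂(1/12) + (11/12)·log₂(11/12)]
  = 0.2987 + 0.1151
  = 0.4138 bits
H(T) = -[(1/2)·log₂(1/2) + (1/2)·log₂(1/2)]
  = 0.5000 + 0.5000
  = 1.0000 bits

Maximum possible I(S;T) = min(0.4138, 1.0000) = 0.4138 bits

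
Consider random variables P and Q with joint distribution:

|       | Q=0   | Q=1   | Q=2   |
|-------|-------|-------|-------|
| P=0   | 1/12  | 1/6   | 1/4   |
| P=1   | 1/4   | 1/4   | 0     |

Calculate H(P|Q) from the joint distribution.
Marginal P(Q) (column sums):
  P(Q=0) = 1/12 + 1/4 = 1/3
  P(Q=1) = 1/6 + 1/4 = 5/12
  P(Q=2) = 1/4 + 0 = 1/4

H(P|Q) = -Σ P(P,Q)·log₂ P(P|Q), where P(P|Q) = P(P,Q) / P(Q)
  (cells with P(P,Q) = 0 contribute 0)
  (P=0,Q=0): P(P|Q) = (1/12)/(1/3) = 1/4;  -(1/12)·log₂(1/4) = 0.1667
  (P=0,Q=1): P(P|Q) = (1/6)/(5/12) = 2/5;  -(1/6)·log₂(2/5) = 0.2203
  (P=0,Q=2): P(P|Q) = (1/4)/(1/4) = 1;  -(1/4)·log₂(1) = 0.0000
  (P=1,Q=0): P(P|Q) = (1/4)/(1/3) = 3/4;  -(1/4)·log₂(3/4) = 0.1038
  (P=1,Q=1): P(P|Q) = (1/4)/(5/12) = 3/5;  -(1/4)·log₂(3/5) = 0.1842
H(P|Q) = 0.1667 + 0.2203 + 0.0000 + 0.1038 + 0.1842
  = 0.6750 bits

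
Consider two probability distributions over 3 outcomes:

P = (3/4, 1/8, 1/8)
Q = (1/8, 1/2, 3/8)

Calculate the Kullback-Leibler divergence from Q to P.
D(P||Q) = Σ P(i) log₂(P(i)/Q(i))
  i=0: (3/4) × log₂((3/4)/(1/8)) = (3/4) × log₂(6) = 1.9387
  i=1: (1/8) × log₂((1/8)/(1/2)) = (1/8) × log₂(1/4) = -0.2500
  i=2: (1/8) × log₂((1/8)/(3/8)) = (1/8) × log₂(1/3) = -0.1981
D(P||Q) = 1.9387 - 0.2500 - 0.1981
  = 1.4906 bits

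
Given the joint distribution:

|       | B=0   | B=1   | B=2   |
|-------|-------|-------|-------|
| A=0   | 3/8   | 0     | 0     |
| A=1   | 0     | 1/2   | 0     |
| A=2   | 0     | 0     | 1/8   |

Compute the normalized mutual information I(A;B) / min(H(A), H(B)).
Marginal P(A) (row sums):
  P(A=0) = 3/8 + 0 + 0 = 3/8
  P(A=1) = 0 + 1/2 + 0 = 1/2
  P(A=2) = 0 + 0 + 1/8 = 1/8
Marginal P(B) (column sums):
  P(B=0) = 3/8 + 0 + 0 = 3/8
  P(B=1) = 0 + 1/2 + 0 = 1/2
  P(B=2) = 0 + 0 + 1/8 = 1/8

H(A) = -[(3/8)·log₂(3/8) + (1/2)·log₂(1/2) + (1/8)·log₂(1/8)]
  = 0.5306 + 0.5000 + 0.3750
  = 1.4056 bits
H(B) = -[(3/8)·log₂(3/8) + (1/2)·log₂(1/2) + (1/8)·log₂(1/8)]
  = 0.5306 + 0.5000 + 0.3750
  = 1.4056 bits
H(A,B) = -[(3/8)·log₂(3/8) + (1/2)·log₂(1/2) + (1/8)·log₂(1/8)]
  = 0.5306 + 0.5000 + 0.3750
  = 1.4056 bits

I(A;B) = H(A) + H(B) - H(A,B)
  = 1.4056 + 1.4056 - 1.4056
  = 1.4056 bits

min(H(A), H(B)) = min(1.4056, 1.4056) = 1.4056 bits
Normalized MI = 1.4056 / 1.4056 = 1.0000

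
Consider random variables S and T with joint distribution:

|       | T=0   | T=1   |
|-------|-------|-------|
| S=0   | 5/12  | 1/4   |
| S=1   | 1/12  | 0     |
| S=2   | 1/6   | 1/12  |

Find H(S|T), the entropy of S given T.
Marginal P(T) (column sums):
  P(T=0) = 5/12 + 1/12 + 1/6 = 2/3
  P(T=1) = 1/4 + 0 + 1/12 = 1/3

H(S|T) = -Σ P(S,T)·log₂ P(S|T), where P(S|T) = P(S,T) / P(T)
  (cells with P(S,T) = 0 contribute 0)
  (S=0,T=0): P(S|T) = (5/12)/(2/3) = 5/8;  -(5/12)·log₂(5/8) = 0.2825
  (S=0,T=1): P(S|T) = (1/4)/(1/3) = 3/4;  -(1/4)·log₂(3/4) = 0.1038
  (S=1,T=0): P(S|T) = (1/12)/(2/3) = 1/8;  -(1/12)·log₂(1/8) = 0.2500
  (S=2,T=0): P(S|T) = (1/6)/(2/3) = 1/4;  -(1/6)·log₂(1/4) = 0.3333
  (S=2,T=1): P(S|T) = (1/12)/(1/3) = 1/4;  -(1/12)·log₂(1/4) = 0.1667
H(S|T) = 0.2825 + 0.1038 + 0.2500 + 0.3333 + 0.1667
  = 1.1363 bits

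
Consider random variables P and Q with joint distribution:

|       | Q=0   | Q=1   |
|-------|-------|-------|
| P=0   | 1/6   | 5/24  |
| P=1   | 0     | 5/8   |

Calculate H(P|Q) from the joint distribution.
Marginal P(Q) (column sums):
  P(Q=0) = 1/6 + 0 = 1/6
  P(Q=1) = 5/24 + 5/8 = 5/6

H(P|Q) = -Σ P(P,Q)·log₂ P(P|Q), where P(P|Q) = P(P,Q) / P(Q)
  (cells with P(P,Q) = 0 contribute 0)
  (P=0,Q=0): P(P|Q) = (1/6)/(1/6) = 1;  -(1/6)·log₂(1) = 0.0000
  (P=0,Q=1): P(P|Q) = (5/24)/(5/6) = 1/4;  -(5/24)·log₂(1/4) = 0.4167
  (P=1,Q=1): P(P|Q) = (5/8)/(5/6) = 3/4;  -(5/8)·log₂(3/4) = 0.2594
H(P|Q) = 0.0000 + 0.4167 + 0.2594
  = 0.6761 bits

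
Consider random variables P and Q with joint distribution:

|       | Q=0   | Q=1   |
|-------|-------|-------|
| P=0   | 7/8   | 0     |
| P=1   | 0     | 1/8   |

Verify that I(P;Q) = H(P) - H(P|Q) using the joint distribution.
Left side, from I(P;Q) = H(P) + H(Q) - H(P,Q):
Marginal P(P) (row sums):
  P(P=0) = 7/8 + 0 = 7/8
  P(P=1) = 0 + 1/8 = 1/8
Marginal P(Q) (column sums):
  P(Q=0) = 7/8 + 0 = 7/8
  P(Q=1) = 0 + 1/8 = 1/8

H(P) = -[(7/8)·log₂(7/8) + (1/8)·log₂(1/8)]
  = 0.1686 + 0.3750
  = 0.5436 bits
H(Q) = -[(7/8)·log₂(7/8) + (1/8)·log₂(1/8)]
  = 0.1686 + 0.3750
  = 0.5436 bits
H(P,Q) = -[(7/8)·log₂(7/8) + (1/8)·log₂(1/8)]
  = 0.1686 + 0.3750
  = 0.5436 bits

I(P;Q) = H(P) + H(Q) - H(P,Q)
  = 0.5436 + 0.5436 - 0.5436
  = 0.5436 bits

Right side, with H(P|Q) computed directly from the conditional probabilities:
H(P|Q) = -Σ P(P,Q)·log₂ P(P|Q), where P(P|Q) = P(P,Q) / P(Q)
  (cells with P(P,Q) = 0 contribute 0)
  (P=0,Q=0): P(P|Q) = (7/8)/(7/8) = 1;  -(7/8)·log₂(1) = 0.0000
  (P=1,Q=1): P(P|Q) = (1/8)/(1/8) = 1;  -(1/8)·log₂(1) = 0.0000
H(P|Q) = 0.0000 + 0.0000
  = 0.0000 bits
H(P) - H(P|Q) = 0.5436 - 0.0000 = 0.5436 bits

Both sides equal 0.5436 bits, so I(P;Q) = H(P) - H(P|Q) ✓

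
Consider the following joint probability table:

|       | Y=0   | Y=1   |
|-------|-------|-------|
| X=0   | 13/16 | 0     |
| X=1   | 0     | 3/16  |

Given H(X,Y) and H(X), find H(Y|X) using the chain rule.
From the chain rule: H(X,Y) = H(X) + H(Y|X)
Therefore: H(Y|X) = H(X,Y) - H(X)

H(X,Y) = -[(13/16)·log₂(13/16) + (3/16)·log₂(3/16)]
  = 0.2434 + 0.4528
  = 0.6962 bits
Marginal P(X) (row sums):
  P(X=0) = 13/16 + 0 = 13/16
  P(X=1) = 0 + 3/16 = 3/16
H(X) = -[(13/16)·log₂(13/16) + (3/16)·log₂(3/16)]
  = 0.2434 + 0.4528
  = 0.6962 bits

H(Y|X) = 0.6962 - 0.6962 = 0.0000 bits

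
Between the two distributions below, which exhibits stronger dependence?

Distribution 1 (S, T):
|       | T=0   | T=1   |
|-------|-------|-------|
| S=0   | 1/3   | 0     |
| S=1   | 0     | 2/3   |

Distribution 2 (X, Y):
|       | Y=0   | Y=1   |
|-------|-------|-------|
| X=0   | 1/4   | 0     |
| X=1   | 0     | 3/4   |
Distribution 1 (S, T):
Marginal P(S) (row sums):
  P(S=0) = 1/3 + 0 = 1/3
  P(S=1) = 0 + 2/3 = 2/3
Marginal P(T) (column sums):
  P(T=0) = 1/3 + 0 = 1/3
  P(T=1) = 0 + 2/3 = 2/3

H(S) = -[(1/3)·log₂(1/3) + (2/3)·log₂(2/3)]
  = 0.5283 + 0.3900
  = 0.9183 bits
H(T) = -[(1/3)·log₂(1/3) + (2/3)·log₂(2/3)]
  = 0.5283 + 0.3900
  = 0.9183 bits
H(S,T) = -[(1/3)·log₂(1/3) + (2/3)·log₂(2/3)]
  = 0.5283 + 0.3900
  = 0.9183 bits

I(S;T) = H(S) + H(T) - H(S,T)
  = 0.9183 + 0.9183 - 0.9183
  = 0.9183 bits

Distribution 2 (X, Y):
Marginal P(X) (row sums):
  P(X=0) = 1/4 + 0 = 1/4
  P(X=1) = 0 + 3/4 = 3/4
Marginal P(Y) (column sums):
  P(Y=0) = 1/4 + 0 = 1/4
  P(Y=1) = 0 + 3/4 = 3/4

H(X) = -[(1/4)·log₂(1/4) + (3/4)·log₂(3/4)]
  = 0.5000 + 0.3113
  = 0.8113 bits
H(Y) = -[(1/4)·log₂(1/4) + (3/4)·log₂(3/4)]
  = 0.5000 + 0.3113
  = 0.8113 bits
H(X,Y) = -[(1/4)·log₂(1/4) + (3/4)·log₂(3/4)]
  = 0.5000 + 0.3113
  = 0.8113 bits

I(X;Y) = H(X) + H(Y) - H(X,Y)
  = 0.8113 + 0.8113 - 0.8113
  = 0.8113 bits

I(S;T) = 0.9183 bits > I(X;Y) = 0.8113 bits, so (S, T) has the higher mutual information (stronger dependence).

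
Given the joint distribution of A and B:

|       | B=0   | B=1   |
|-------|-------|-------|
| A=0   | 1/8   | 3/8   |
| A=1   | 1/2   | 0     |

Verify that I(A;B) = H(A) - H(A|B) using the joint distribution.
Left side, from I(A;B) = H(A) + H(B) - H(A,B):
Marginal P(A) (row sums):
  P(A=0) = 1/8 + 3/8 = 1/2
  P(A=1) = 1/2 + 0 = 1/2
Marginal P(B) (column sums):
  P(B=0) = 1/8 + 1/2 = 5/8
  P(B=1) = 3/8 + 0 = 3/8

H(A) = -[(1/2)·log₂(1/2) + (1/2)·log₂(1/2)]
  = 0.5000 + 0.5000
  = 1.0000 bits
H(B) = -[(5/8)·log₂(5/8) + (3/8)·log₂(3/8)]
  = 0.4238 + 0.5306
  = 0.9544 bits
H(A,B) = -[(1/8)·log₂(1/8) + (3/8)·log₂(3/8) + (1/2)·log₂(1/2)]
  = 0.3750 + 0.5306 + 0.5000
  = 1.4056 bits

I(A;B) = H(A) + H(B) - H(A,B)
  = 1.0000 + 0.9544 - 1.4056
  = 0.5488 bits

Right side, with H(A|B) computed directly from the conditional probabilities:
H(A|B) = -Σ P(A,B)·log₂ P(A|B), where P(A|B) = P(A,B) / P(B)
  (cells with P(A,B) = 0 contribute 0)
  (A=0,B=0): P(A|B) = (1/8)/(5/8) = 1/5;  -(1/8)·log₂(1/5) = 0.2902
  (A=0,B=1): P(A|B) = (3/8)/(3/8) = 1;  -(3/8)·log₂(1) = 0.0000
  (A=1,B=0): P(A|B) = (1/2)/(5/8) = 4/5;  -(1/2)·log₂(4/5) = 0.1610
H(A|B) = 0.2902 + 0.0000 + 0.1610
  = 0.4512 bits
H(A) - H(A|B) = 1.0000 - 0.4512 = 0.5488 bits

Both sides equal 0.5488 bits, so I(A;B) = H(A) - H(A|B) ✓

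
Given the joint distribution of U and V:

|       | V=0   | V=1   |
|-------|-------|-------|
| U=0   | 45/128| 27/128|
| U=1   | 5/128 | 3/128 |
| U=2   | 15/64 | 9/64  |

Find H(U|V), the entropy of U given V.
Marginal P(V) (column sums):
  P(V=0) = 45/128 + 5/128 + 15/64 = 5/8
  P(V=1) = 27/128 + 3/128 + 9/64 = 3/8

H(U|V) = -Σ P(U,V)·log₂ P(U|V), where P(U|V) = P(U,V) / P(V)
  (U=0,V=0): P(U|V) = (45/128)/(5/8) = 9/16;  -(45/128)·log₂(9/16) = 0.2918
  (U=0,V=1): P(U|V) = (27/128)/(3/8) = 9/16;  -(27/128)·log₂(9/16) = 0.1751
  (U=1,V=0): P(U|V) = (5/128)/(5/8) = 1/16;  -(5/128)·log₂(1/16) = 0.1563
  (U=1,V=1): P(U|V) = (3/128)/(3/8) = 1/16;  -(3/128)·log₂(1/16) = 0.0938
  (U=2,V=0): P(U|V) = (15/64)/(5/8) = 3/8;  -(15/64)·log₂(3/8) = 0.3316
  (U=2,V=1): P(U|V) = (9/64)/(3/8) = 3/8;  -(9/64)·log₂(3/8) = 0.1990
H(U|V) = 0.2918 + 0.1751 + 0.1563 + 0.0938 + 0.3316 + 0.1990
  = 1.2476 bits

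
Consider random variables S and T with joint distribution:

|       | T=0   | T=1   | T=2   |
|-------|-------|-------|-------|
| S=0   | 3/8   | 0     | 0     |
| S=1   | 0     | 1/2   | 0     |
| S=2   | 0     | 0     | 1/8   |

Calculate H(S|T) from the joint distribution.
Marginal P(T) (column sums):
  P(T=0) = 3/8 + 0 + 0 = 3/8
  P(T=1) = 0 + 1/2 + 0 = 1/2
  P(T=2) = 0 + 0 + 1/8 = 1/8

H(S|T) = -Σ P(S,T)·log₂ P(S|T), where P(S|T) = P(S,T) / P(T)
  (cells with P(S,T) = 0 contribute 0)
  (S=0,T=0): P(S|T) = (3/8)/(3/8) = 1;  -(3/8)·log₂(1) = 0.0000
  (S=1,T=1): P(S|T) = (1/2)/(1/2) = 1;  -(1/2)·log₂(1) = 0.0000
  (S=2,T=2): P(S|T) = (1/8)/(1/8) = 1;  -(1/8)·log₂(1) = 0.0000
H(S|T) = 0.0000 + 0.0000 + 0.0000
  = 0.0000 bits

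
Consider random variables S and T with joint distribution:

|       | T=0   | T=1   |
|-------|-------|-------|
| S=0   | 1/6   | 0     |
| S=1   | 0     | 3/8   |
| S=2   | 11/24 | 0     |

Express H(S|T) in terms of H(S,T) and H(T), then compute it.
H(S|T) = H(S,T) - H(T)

Marginal P(T) (column sums):
  P(T=0) = 1/6 + 0 + 11/24 = 5/8
  P(T=1) = 0 + 3/8 + 0 = 3/8

H(S,T) = -[(1/6)·log₂(1/6) + (3/8)·log₂(3/8) + (11/24)·log₂(11/24)]
  = 0.4308 + 0.5306 + 0.5159
  = 1.4773 bits
H(T) = -[(5/8)·log₂(5/8) + (3/8)·log₂(3/8)]
  = 0.4238 + 0.5306
  = 0.9544 bits

H(S|T) = 1.4773 - 0.9544 = 0.5229 bits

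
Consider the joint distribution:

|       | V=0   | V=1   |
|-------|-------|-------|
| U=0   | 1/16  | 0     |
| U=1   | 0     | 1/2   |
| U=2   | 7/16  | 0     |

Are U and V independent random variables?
Marginal P(U) (row sums):
  P(U=0) = 1/16 + 0 = 1/16
  P(U=1) = 0 + 1/2 = 1/2
  P(U=2) = 7/16 + 0 = 7/16
Marginal P(V) (column sums):
  P(V=0) = 1/16 + 0 + 7/16 = 1/2
  P(V=1) = 0 + 1/2 + 0 = 1/2

U and V are independent iff P(U=i,V=j) = P(U=i)·P(V=j) for every cell.
  P(U=0)·P(V=0) = 1/16 × 1/2 = 1/32, but P(U=0,V=0) = 1/16 ✗

No, U and V are not independent. Quantitatively, I(U;V) > 0:

H(U) = -[(1/16)·log₂(1/16) + (1/2)·log₂(1/2) + (7/16)·log₂(7/16)]
  = 0.2500 + 0.5000 + 0.5218
  = 1.2718 bits
H(V) = -[(1/2)·log₂(1/2) + (1/2)·log₂(1/2)]
  = 0.5000 + 0.5000
  = 1.0000 bits
H(U,V) = -[(1/16)·log₂(1/16) + (1/2)·log₂(1/2) + (7/16)·log₂(7/16)]
  = 0.2500 + 0.5000 + 0.5218
  = 1.2718 bits
I(U;V) = H(U) + H(V) - H(U,V) = 1.2718 + 1.0000 - 1.2718 = 1.0000 bits > 0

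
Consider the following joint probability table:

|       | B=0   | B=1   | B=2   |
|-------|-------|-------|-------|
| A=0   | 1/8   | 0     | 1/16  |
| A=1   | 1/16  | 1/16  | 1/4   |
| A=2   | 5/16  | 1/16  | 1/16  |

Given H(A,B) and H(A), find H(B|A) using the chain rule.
From the chain rule: H(A,B) = H(A) + H(B|A)
Therefore: H(B|A) = H(A,B) - H(A)

H(A,B) = -[(1/8)·log₂(1/8) + (1/16)·log₂(1/16) + (1/16)·log₂(1/16) + (1/16)·log₂(1/16) + (1/4)·log₂(1/4) + (5/16)·log₂(5/16) + (1/16)·log₂(1/16) + (1/16)·log₂(1/16)]
  = 0.3750 + 0.2500 + 0.2500 + 0.2500 + 0.5000 + 0.5244 + 0.2500 + 0.2500
  = 2.6494 bits
Marginal P(A) (row sums):
  P(A=0) = 1/8 + 0 + 1/16 = 3/16
  P(A=1) = 1/16 + 1/16 + 1/4 = 3/8
  P(A=2) = 5/16 + 1/16 + 1/16 = 7/16
H(A) = -[(3/16)·log₂(3/16) + (3/8)·log₂(3/8) + (7/16)·log₂(7/16)]
  = 0.4528 + 0.5306 + 0.5218
  = 1.5052 bits

H(B|A) = 2.6494 - 1.5052 = 1.1442 bits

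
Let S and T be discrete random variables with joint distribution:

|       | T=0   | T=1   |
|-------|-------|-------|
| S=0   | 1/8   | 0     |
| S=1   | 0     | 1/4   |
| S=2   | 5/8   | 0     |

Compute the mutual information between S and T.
Marginal P(S) (row sums):
  P(S=0) = 1/8 + 0 = 1/8
  P(S=1) = 0 + 1/4 = 1/4
  P(S=2) = 5/8 + 0 = 5/8
Marginal P(T) (column sums):
  P(T=0) = 1/8 + 0 + 5/8 = 3/4
  P(T=1) = 0 + 1/4 + 0 = 1/4

H(S) = -[(1/8)·log₂(1/8) + (1/4)·log₂(1/4) + (5/8)·log₂(5/8)]
  = 0.3750 + 0.5000 + 0.4238
  = 1.2988 bits
H(T) = -[(3/4)·log₂(3/4) + (1/4)·log₂(1/4)]
  = 0.3113 + 0.5000
  = 0.8113 bits
H(S,T) = -[(1/8)·log₂(1/8) + (1/4)·log₂(1/4) + (5/8)·log₂(5/8)]
  = 0.3750 + 0.5000 + 0.4238
  = 1.2988 bits

I(S;T) = H(S) + H(T) - H(S,T)
  = 1.2988 + 0.8113 - 1.2988
  = 0.8113 bits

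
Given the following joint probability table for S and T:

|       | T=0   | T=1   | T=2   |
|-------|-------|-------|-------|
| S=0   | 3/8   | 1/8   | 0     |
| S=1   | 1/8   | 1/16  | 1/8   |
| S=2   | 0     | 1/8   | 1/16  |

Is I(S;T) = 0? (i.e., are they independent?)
Marginal P(S) (row sums):
  P(S=0) = 3/8 + 1/8 + 0 = 1/2
  P(S=1) = 1/8 + 1/16 + 1/8 = 5/16
  P(S=2) = 0 + 1/8 + 1/16 = 3/16
Marginal P(T) (column sums):
  P(T=0) = 3/8 + 1/8 + 0 = 1/2
  P(T=1) = 1/8 + 1/16 + 1/8 = 5/16
  P(T=2) = 0 + 1/8 + 1/16 = 3/16

S and T are independent iff P(S=i,T=j) = P(S=i)·P(T=j) for every cell.
  P(S=0)·P(T=0) = 1/2 × 1/2 = 1/4, but P(S=0,T=0) = 3/8 ✗

No, S and T are not independent. Quantitatively, I(S;T) > 0:

H(S) = -[(1/2)·log₂(1/2) + (5/16)·log₂(5/16) + (3/16)·log₂(3/16)]
  = 0.5000 + 0.5244 + 0.4528
  = 1.4772 bits
H(T) = -[(1/2)·log₂(1/2) + (5/16)·log₂(5/16) + (3/16)·log₂(3/16)]
  = 0.5000 + 0.5244 + 0.4528
  = 1.4772 bits
H(S,T) = -[(3/8)·log₂(3/8) + (1/8)·log₂(1/8) + (1/8)·log₂(1/8) + (1/16)·log₂(1/16) + (1/8)·log₂(1/8) + (1/8)·log₂(1/8) + (1/16)·log₂(1/16)]
  = 0.5306 + 0.3750 + 0.3750 + 0.2500 + 0.3750 + 0.3750 + 0.2500
  = 2.5306 bits
I(S;T) = H(S) + H(T) - H(S,T) = 1.4772 + 1.4772 - 2.5306 = 0.4238 bits > 0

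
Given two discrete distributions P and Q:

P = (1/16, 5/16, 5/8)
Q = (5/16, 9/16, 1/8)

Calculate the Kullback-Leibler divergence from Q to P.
D(P||Q) = Σ P(i) log₂(P(i)/Q(i))
  i=0: (1/16) × log₂((1/16)/(5/16)) = (1/16) × log₂(1/5) = -0.1451
  i=1: (5/16) × log₂((5/16)/(9/16)) = (5/16) × log₂(5/9) = -0.2650
  i=2: (5/8) × log₂((5/8)/(1/8)) = (5/8) × log₂(5) = 1.4512
D(P||Q) = -0.1451 - 0.2650 + 1.4512
  = 1.0411 bits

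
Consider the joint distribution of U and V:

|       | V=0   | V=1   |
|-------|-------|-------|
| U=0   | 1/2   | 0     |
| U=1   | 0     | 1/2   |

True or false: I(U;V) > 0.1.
Marginal P(U) (row sums):
  P(U=0) = 1/2 + 0 = 1/2
  P(U=1) = 0 + 1/2 = 1/2
Marginal P(V) (column sums):
  P(V=0) = 1/2 + 0 = 1/2
  P(V=1) = 0 + 1/2 = 1/2

H(U) = -[(1/2)·log₂(1/2) + (1/2)·log₂(1/2)]
  = 0.5000 + 0.5000
  = 1.0000 bits
H(V) = -[(1/2)·log₂(1/2) + (1/2)·log₂(1/2)]
  = 0.5000 + 0.5000
  = 1.0000 bits
H(U,V) = -[(1/2)·log₂(1/2) + (1/2)·log₂(1/2)]
  = 0.5000 + 0.5000
  = 1.0000 bits

I(U;V) = H(U) + H(V) - H(U,V)
  = 1.0000 + 1.0000 - 1.0000
  = 1.0000 bits

True. I(U;V) = 1.0000 bits, which is > 0.1 bits.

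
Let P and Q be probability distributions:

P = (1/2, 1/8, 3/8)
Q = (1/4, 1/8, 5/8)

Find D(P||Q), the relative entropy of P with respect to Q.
D(P||Q) = Σ P(i) log₂(P(i)/Q(i))
  i=0: (1/2) × log₂((1/2)/(1/4)) = (1/2) × log₂(2) = 0.5000
  i=1: (1/8) × log₂((1/8)/(1/8)) = (1/8) × log₂(1) = 0.0000
  i=2: (3/8) × log₂((3/8)/(5/8)) = (3/8) × log₂(3/5) = -0.2764
D(P||Q) = 0.5000 + 0.0000 - 0.2764
  = 0.2236 bits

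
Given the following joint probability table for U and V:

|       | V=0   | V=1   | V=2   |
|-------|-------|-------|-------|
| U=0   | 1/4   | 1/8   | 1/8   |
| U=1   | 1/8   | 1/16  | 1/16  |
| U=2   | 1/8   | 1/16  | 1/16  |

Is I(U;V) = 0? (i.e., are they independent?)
Marginal P(U) (row sums):
  P(U=0) = 1/4 + 1/8 + 1/8 = 1/2
  P(U=1) = 1/8 + 1/16 + 1/16 = 1/4
  P(U=2) = 1/8 + 1/16 + 1/16 = 1/4
Marginal P(V) (column sums):
  P(V=0) = 1/4 + 1/8 + 1/8 = 1/2
  P(V=1) = 1/8 + 1/16 + 1/16 = 1/4
  P(V=2) = 1/8 + 1/16 + 1/16 = 1/4

U and V are independent iff P(U=i,V=j) = P(U=i)·P(V=j) for every cell.
  P(U=0)·P(V=0) = 1/2 × 1/2 = 1/4 = P(U=0,V=0) ✓
  P(U=0)·P(V=1) = 1/2 × 1/4 = 1/8 = P(U=0,V=1) ✓
  P(U=0)·P(V=2) = 1/2 × 1/4 = 1/8 = P(U=0,V=2) ✓
  P(U=1)·P(V=0) = 1/4 × 1/2 = 1/8 = P(U=1,V=0) ✓
  P(U=1)·P(V=1) = 1/4 × 1/4 = 1/16 = P(U=1,V=1) ✓
  P(U=1)·P(V=2) = 1/4 × 1/4 = 1/16 = P(U=1,V=2) ✓
  P(U=2)·P(V=0) = 1/4 × 1/2 = 1/8 = P(U=2,V=0) ✓
  P(U=2)·P(V=1) = 1/4 × 1/4 = 1/16 = P(U=2,V=1) ✓
  P(U=2)·P(V=2) = 1/4 × 1/4 = 1/16 = P(U=2,V=2) ✓

Yes, U and V are independent: every cell factors, so I(U;V) = 0 bits.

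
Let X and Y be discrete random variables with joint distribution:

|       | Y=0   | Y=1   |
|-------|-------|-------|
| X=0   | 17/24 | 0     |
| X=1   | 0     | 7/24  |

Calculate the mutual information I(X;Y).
Marginal P(X) (row sums):
  P(X=0) = 17/24 + 0 = 17/24
  P(X=1) = 0 + 7/24 = 7/24
Marginal P(Y) (column sums):
  P(Y=0) = 17/24 + 0 = 17/24
  P(Y=1) = 0 + 7/24 = 7/24

H(X) = -[(17/24)·log₂(17/24) + (7/24)·log₂(7/24)]
  = 0.3524 + 0.5185
  = 0.8709 bits
H(Y) = -[(17/24)·log₂(17/24) + (7/24)·log₂(7/24)]
  = 0.3524 + 0.5185
  = 0.8709 bits
H(X,Y) = -[(17/24)·log₂(17/24) + (7/24)·log₂(7/24)]
  = 0.3524 + 0.5185
  = 0.8709 bits

I(X;Y) = H(X) + H(Y) - H(X,Y)
  = 0.8709 + 0.8709 - 0.8709
  = 0.8709 bits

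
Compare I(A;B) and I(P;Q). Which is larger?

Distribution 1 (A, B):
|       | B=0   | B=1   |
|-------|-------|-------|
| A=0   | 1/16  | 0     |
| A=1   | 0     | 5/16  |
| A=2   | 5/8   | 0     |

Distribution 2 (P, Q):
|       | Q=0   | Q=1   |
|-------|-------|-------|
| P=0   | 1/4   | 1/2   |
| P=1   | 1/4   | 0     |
Distribution 1 (A, B):
Marginal P(A) (row sums):
  P(A=0) = 1/16 + 0 = 1/16
  P(A=1) = 0 + 5/16 = 5/16
  P(A=2) = 5/8 + 0 = 5/8
Marginal P(B) (column sums):
  P(B=0) = 1/16 + 0 + 5/8 = 11/16
  P(B=1) = 0 + 5/16 + 0 = 5/16

H(A) = -[(1/16)·log₂(1/16) + (5/16)·log₂(5/16) + (5/8)·log₂(5/8)]
  = 0.2500 + 0.5244 + 0.4238
  = 1.1982 bits
H(B) = -[(11/16)·log₂(11/16) + (5/16)·log₂(5/16)]
  = 0.3716 + 0.5244
  = 0.8960 bits
H(A,B) = -[(1/16)·log₂(1/16) + (5/16)·log₂(5/16) + (5/8)·log₂(5/8)]
  = 0.2500 + 0.5244 + 0.4238
  = 1.1982 bits

I(A;B) = H(A) + H(B) - H(A,B)
  = 1.1982 + 0.8960 - 1.1982
  = 0.8960 bits

Distribution 2 (P, Q):
Marginal P(P) (row sums):
  P(P=0) = 1/4 + 1/2 = 3/4
  P(P=1) = 1/4 + 0 = 1/4
Marginal P(Q) (column sums):
  P(Q=0) = 1/4 + 1/4 = 1/2
  P(Q=1) = 1/2 + 0 = 1/2

H(P) = -[(3/4)·log₂(3/4) + (1/4)·log₂(1/4)]
  = 0.3113 + 0.5000
  = 0.8113 bits
H(Q) = -[(1/2)·log₂(1/2) + (1/2)·log₂(1/2)]
  = 0.5000 + 0.5000
  = 1.0000 bits
H(P,Q) = -[(1/4)·log₂(1/4) + (1/2)·log₂(1/2) + (1/4)·log₂(1/4)]
  = 0.5000 + 0.5000 + 0.5000
  = 1.5000 bits

I(P;Q) = H(P) + H(Q) - H(P,Q)
  = 0.8113 + 1.0000 - 1.5000
  = 0.3113 bits

I(A;B) = 0.8960 bits > I(P;Q) = 0.3113 bits, so (A, B) has the higher mutual information (stronger dependence).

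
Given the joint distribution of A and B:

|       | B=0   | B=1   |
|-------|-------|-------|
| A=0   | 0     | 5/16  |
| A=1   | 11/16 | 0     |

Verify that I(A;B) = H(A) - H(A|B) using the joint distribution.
Left side, from I(A;B) = H(A) + H(B) - H(A,B):
Marginal P(A) (row sums):
  P(A=0) = 0 + 5/16 = 5/16
  P(A=1) = 11/16 + 0 = 11/16
Marginal P(B) (column sums):
  P(B=0) = 0 + 11/16 = 11/16
  P(B=1) = 5/16 + 0 = 5/16

H(A) = -[(5/16)·log₂(5/16) + (11/16)·log₂(11/16)]
  = 0.5244 + 0.3716
  = 0.8960 bits
H(B) = -[(11/16)·log₂(11/16) + (5/16)·log₂(5/16)]
  = 0.3716 + 0.5244
  = 0.8960 bits
H(A,B) = -[(5/16)·log₂(5/16) + (11/16)·log₂(11/16)]
  = 0.5244 + 0.3716
  = 0.8960 bits

I(A;B) = H(A) + H(B) - H(A,B)
  = 0.8960 + 0.8960 - 0.8960
  = 0.8960 bits

Right side, with H(A|B) computed directly from the conditional probabilities:
H(A|B) = -Σ P(A,B)·log₂ P(A|B), where P(A|B) = P(A,B) / P(B)
  (cells with P(A,B) = 0 contribute 0)
  (A=0,B=1): P(A|B) = (5/16)/(5/16) = 1;  -(5/16)·log₂(1) = 0.0000
  (A=1,B=0): P(A|B) = (11/16)/(11/16) = 1;  -(11/16)·log₂(1) = 0.0000
H(A|B) = 0.0000 + 0.0000
  = 0.0000 bits
H(A) - H(A|B) = 0.8960 - 0.0000 = 0.8960 bits

Both sides equal 0.8960 bits, so I(A;B) = H(A) - H(A|B) ✓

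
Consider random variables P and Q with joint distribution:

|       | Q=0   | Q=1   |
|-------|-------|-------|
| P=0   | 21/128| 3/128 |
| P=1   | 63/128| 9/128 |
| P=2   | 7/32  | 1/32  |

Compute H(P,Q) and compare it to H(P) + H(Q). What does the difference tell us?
Marginal P(P) (row sums):
  P(P=0) = 21/128 + 3/128 = 3/16
  P(P=1) = 63/128 + 9/128 = 9/16
  P(P=2) = 7/32 + 1/32 = 1/4
Marginal P(Q) (column sums):
  P(Q=0) = 21/128 + 63/128 + 7/32 = 7/8
  P(Q=1) = 3/128 + 9/128 + 1/32 = 1/8

H(P,Q) = -[(21/128)·log₂(21/128) + (3/128)·log₂(3/128) + (63/128)·log₂(63/128) + (9/128)·log₂(9/128) + (7/32)·log₂(7/32) + (1/32)·log₂(1/32)]
  = 0.4278 + 0.1269 + 0.5034 + 0.2693 + 0.4796 + 0.1563
  = 1.9633 bits
H(P) = -[(3/16)·log₂(3/16) + (9/16)·log₂(9/16) + (1/4)·log₂(1/4)]
  = 0.4528 + 0.4669 + 0.5000
  = 1.4197 bits
H(Q) = -[(7/8)·log₂(7/8) + (1/8)·log₂(1/8)]
  = 0.1686 + 0.3750
  = 0.5436 bits

H(P) + H(Q) = 1.4197 + 0.5436 = 1.9633 bits
Difference: H(P) + H(Q) - H(P,Q) = 1.9633 - 1.9633 = 0.0000 bits = I(P;Q)

The difference is the mutual information; it is 0 here, so P and Q are independent (the joint entropy equals the sum of the marginal entropies).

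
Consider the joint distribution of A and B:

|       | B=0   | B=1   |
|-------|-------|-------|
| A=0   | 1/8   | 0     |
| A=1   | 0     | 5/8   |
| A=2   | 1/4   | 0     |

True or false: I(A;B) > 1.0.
Marginal P(A) (row sums):
  P(A=0) = 1/8 + 0 = 1/8
  P(A=1) = 0 + 5/8 = 5/8
  P(A=2) = 1/4 + 0 = 1/4
Marginal P(B) (column sums):
  P(B=0) = 1/8 + 0 + 1/4 = 3/8
  P(B=1) = 0 + 5/8 + 0 = 5/8

H(A) = -[(1/8)·log₂(1/8) + (5/8)·log₂(5/8) + (1/4)·log₂(1/4)]
  = 0.3750 + 0.4238 + 0.5000
  = 1.2988 bits
H(B) = -[(3/8)·log₂(3/8) + (5/8)·log₂(5/8)]
  = 0.5306 + 0.4238
  = 0.9544 bits
H(A,B) = -[(1/8)·log₂(1/8) + (5/8)·log₂(5/8) + (1/4)·log₂(1/4)]
  = 0.3750 + 0.4238 + 0.5000
  = 1.2988 bits

I(A;B) = H(A) + H(B) - H(A,B)
  = 1.2988 + 0.9544 - 1.2988
  = 0.9544 bits

False. I(A;B) = 0.9544 bits, which is ≤ 1.0 bits.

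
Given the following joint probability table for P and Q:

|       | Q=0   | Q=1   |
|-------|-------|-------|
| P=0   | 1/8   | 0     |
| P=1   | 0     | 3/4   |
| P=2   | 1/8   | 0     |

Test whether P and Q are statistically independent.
Marginal P(P) (row sums):
  P(P=0) = 1/8 + 0 = 1/8
  P(P=1) = 0 + 3/4 = 3/4
  P(P=2) = 1/8 + 0 = 1/8
Marginal P(Q) (column sums):
  P(Q=0) = 1/8 + 0 + 1/8 = 1/4
  P(Q=1) = 0 + 3/4 + 0 = 3/4

P and Q are independent iff P(P=i,Q=j) = P(P=i)·P(Q=j) for every cell.
  P(P=0)·P(Q=0) = 1/8 × 1/4 = 1/32, but P(P=0,Q=0) = 1/8 ✗

No, P and Q are not independent. Quantitatively, I(P;Q) > 0:

H(P) = -[(1/8)·log₂(1/8) + (3/4)·log₂(3/4) + (1/8)·log₂(1/8)]
  = 0.3750 + 0.3113 + 0.3750
  = 1.0613 bits
H(Q) = -[(1/4)·log₂(1/4) + (3/4)·log₂(3/4)]
  = 0.5000 + 0.3113
  = 0.8113 bits
H(P,Q) = -[(1/8)·log₂(1/8) + (3/4)·log₂(3/4) + (1/8)·log₂(1/8)]
  = 0.3750 + 0.3113 + 0.3750
  = 1.0613 bits
I(P;Q) = H(P) + H(Q) - H(P,Q) = 1.0613 + 0.8113 - 1.0613 = 0.8113 bits > 0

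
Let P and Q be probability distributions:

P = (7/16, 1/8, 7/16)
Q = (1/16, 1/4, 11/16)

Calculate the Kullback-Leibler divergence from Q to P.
D(P||Q) = Σ P(i) log₂(P(i)/Q(i))
  i=0: (7/16) × log₂((7/16)/(1/16)) = (7/16) × log₂(7) = 1.2282
  i=1: (1/8) × log₂((1/8)/(1/4)) = (1/8) × log₂(1/2) = -0.1250
  i=2: (7/16) × log₂((7/16)/(11/16)) = (7/16) × log₂(7/11) = -0.2853
D(P||Q) = 1.2282 - 0.1250 - 0.2853
  = 0.8179 bits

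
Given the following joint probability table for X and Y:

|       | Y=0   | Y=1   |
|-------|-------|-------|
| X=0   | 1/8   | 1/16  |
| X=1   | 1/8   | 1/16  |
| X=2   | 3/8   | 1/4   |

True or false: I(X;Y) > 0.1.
Marginal P(X) (row sums):
  P(X=0) = 1/8 + 1/16 = 3/16
  P(X=1) = 1/8 + 1/16 = 3/16
  P(X=2) = 3/8 + 1/4 = 5/8
Marginal P(Y) (column sums):
  P(Y=0) = 1/8 + 1/8 + 3/8 = 5/8
  P(Y=1) = 1/16 + 1/16 + 1/4 = 3/8

H(X) = -[(3/16)·log₂(3/16) + (3/16)·log₂(3/16) + (5/8)·log₂(5/8)]
  = 0.4528 + 0.4528 + 0.4238
  = 1.3294 bits
H(Y) = -[(5/8)·log₂(5/8) + (3/8)·log₂(3/8)]
  = 0.4238 + 0.5306
  = 0.9544 bits
H(X,Y) = -[(1/8)·log₂(1/8) + (1/16)·log₂(1/16) + (1/8)·log₂(1/8) + (1/16)·log₂(1/16) + (3/8)·log₂(3/8) + (1/4)·log₂(1/4)]
  = 0.3750 + 0.2500 + 0.3750 + 0.2500 + 0.5306 + 0.5000
  = 2.2806 bits

I(X;Y) = H(X) + H(Y) - H(X,Y)
  = 1.3294 + 0.9544 - 2.2806
  = 0.0032 bits

False. I(X;Y) = 0.0032 bits, which is ≤ 0.1 bits.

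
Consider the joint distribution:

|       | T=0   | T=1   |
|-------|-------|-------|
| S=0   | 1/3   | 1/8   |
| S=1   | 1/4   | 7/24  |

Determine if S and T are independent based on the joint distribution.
Marginal P(S) (row sums):
  P(S=0) = 1/3 + 1/8 = 11/24
  P(S=1) = 1/4 + 7/24 = 13/24
Marginal P(T) (column sums):
  P(T=0) = 1/3 + 1/4 = 7/12
  P(T=1) = 1/8 + 7/24 = 5/12

S and T are independent iff P(S=i,T=j) = P(S=i)·P(T=j) for every cell.
  P(S=0)·P(T=0) = 11/24 × 7/12 = 77/288, but P(S=0,T=0) = 1/3 ✗

No, S and T are not independent. Quantitatively, I(S;T) > 0:

H(S) = -[(11/24)·log₂(11/24) + (13/24)·log₂(13/24)]
  = 0.5159 + 0.4791
  = 0.9950 bits
H(T) = -[(7/12)·log₂(7/12) + (5/12)·log₂(5/12)]
  = 0.4536 + 0.5263
  = 0.9799 bits
H(S,T) = -[(1/3)·log₂(1/3) + (1/8)·log₂(1/8) + (1/4)·log₂(1/4) + (7/24)·log₂(7/24)]
  = 0.5283 + 0.3750 + 0.5000 + 0.5185
  = 1.9218 bits
I(S;T) = H(S) + H(T) - H(S,T) = 0.9950 + 0.9799 - 1.9218 = 0.0531 bits > 0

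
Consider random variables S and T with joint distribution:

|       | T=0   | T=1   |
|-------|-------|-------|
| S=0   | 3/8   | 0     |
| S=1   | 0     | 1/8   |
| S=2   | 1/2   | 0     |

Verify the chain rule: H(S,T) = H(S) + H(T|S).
Left side:
H(S,T) = -[(3/8)·log₂(3/8) + (1/8)·log₂(1/8) + (1/2)·log₂(1/2)]
  = 0.5306 + 0.3750 + 0.5000
  = 1.4056 bits

Right side:
Marginal P(S) (row sums):
  P(S=0) = 3/8 + 0 = 3/8
  P(S=1) = 0 + 1/8 = 1/8
  P(S=2) = 1/2 + 0 = 1/2
H(S) = -[(3/8)·log₂(3/8) + (1/8)·log₂(1/8) + (1/2)·log₂(1/2)]
  = 0.5306 + 0.3750 + 0.5000
  = 1.4056 bits
H(T|S) = -Σ P(S,T)·log₂ P(T|S), where P(T|S) = P(S,T) / P(S)
  (cells with P(S,T) = 0 contribute 0)
  (S=0,T=0): P(T|S) = (3/8)/(3/8) = 1;  -(3/8)·log₂(1) = 0.0000
  (S=1,T=1): P(T|S) = (1/8)/(1/8) = 1;  -(1/8)·log₂(1) = 0.0000
  (S=2,T=0): P(T|S) = (1/2)/(1/2) = 1;  -(1/2)·log₂(1) = 0.0000
H(T|S) = 0.0000 + 0.0000 + 0.0000
  = 0.0000 bits
H(S) + H(T|S) = 1.4056 + 0.0000 = 1.4056 bits

Both sides equal 1.4056 bits, so the chain rule holds ✓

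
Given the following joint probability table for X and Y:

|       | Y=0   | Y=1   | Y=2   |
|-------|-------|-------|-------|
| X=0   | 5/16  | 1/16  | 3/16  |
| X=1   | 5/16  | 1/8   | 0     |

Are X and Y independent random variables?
Marginal P(X) (row sums):
  P(X=0) = 5/16 + 1/16 + 3/16 = 9/16
  P(X=1) = 5/16 + 1/8 + 0 = 7/16
Marginal P(Y) (column sums):
  P(Y=0) = 5/16 + 5/16 = 5/8
  P(Y=1) = 1/16 + 1/8 = 3/16
  P(Y=2) = 3/16 + 0 = 3/16

X and Y are independent iff P(X=i,Y=j) = P(X=i)·P(Y=j) for every cell.
  P(X=0)·P(Y=0) = 9/16 × 5/8 = 45/128, but P(X=0,Y=0) = 5/16 ✗

No, X and Y are not independent. Quantitatively, I(X;Y) > 0:

H(X) = -[(9/16)·log₂(9/16) + (7/16)·log₂(7/16)]
  = 0.4669 + 0.5218
  = 0.9887 bits
H(Y) = -[(5/8)·log₂(5/8) + (3/16)·log₂(3/16) + (3/16)·log₂(3/16)]
  = 0.4238 + 0.4528 + 0.4528
  = 1.3294 bits
H(X,Y) = -[(5/16)·log₂(5/16) + (1/16)·log₂(1/16) + (3/16)·log₂(3/16) + (5/16)·log₂(5/16) + (1/8)·log₂(1/8)]
  = 0.5244 + 0.2500 + 0.4528 + 0.5244 + 0.3750
  = 2.1266 bits
I(X;Y) = H(X) + H(Y) - H(X,Y) = 0.9887 + 1.3294 - 2.1266 = 0.1915 bits > 0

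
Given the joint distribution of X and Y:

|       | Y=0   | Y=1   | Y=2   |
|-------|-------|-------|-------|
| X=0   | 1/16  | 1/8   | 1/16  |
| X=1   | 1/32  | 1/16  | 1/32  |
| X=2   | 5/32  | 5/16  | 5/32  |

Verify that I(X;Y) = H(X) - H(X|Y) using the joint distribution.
Left side, from I(X;Y) = H(X) + H(Y) - H(X,Y):
Marginal P(X) (row sums):
  P(X=0) = 1/16 + 1/8 + 1/16 = 1/4
  P(X=1) = 1/32 + 1/16 + 1/32 = 1/8
  P(X=2) = 5/32 + 5/16 + 5/32 = 5/8
Marginal P(Y) (column sums):
  P(Y=0) = 1/16 + 1/32 + 5/32 = 1/4
  P(Y=1) = 1/8 + 1/16 + 5/16 = 1/2
  P(Y=2) = 1/16 + 1/32 + 5/32 = 1/4

H(X) = -[(1/4)·log₂(1/4) + (1/8)·log₂(1/8) + (5/8)·log₂(5/8)]
  = 0.5000 + 0.3750 + 0.4238
  = 1.2988 bits
H(Y) = -[(1/4)·log₂(1/4) + (1/2)·log₂(1/2) + (1/4)·log₂(1/4)]
  = 0.5000 + 0.5000 + 0.5000
  = 1.5000 bits
H(X,Y) = -[(1/16)·log₂(1/16) + (1/8)·log₂(1/8) + (1/16)·log₂(1/16) + (1/32)·log₂(1/32) + (1/16)·log₂(1/16) + (1/32)·log₂(1/32) + (5/32)·log₂(5/32) + (5/16)·log₂(5/16) + (5/32)·log₂(5/32)]
  = 0.2500 + 0.3750 + 0.2500 + 0.1563 + 0.2500 + 0.1563 + 0.4184 + 0.5244 + 0.4184
  = 2.7988 bits

I(X;Y) = H(X) + H(Y) - H(X,Y)
  = 1.2988 + 1.5000 - 2.7988
  = 0.0000 bits

Right side, with H(X|Y) computed directly from the conditional probabilities:
H(X|Y) = -Σ P(X,Y)·log₂ P(X|Y), where P(X|Y) = P(X,Y) / P(Y)
  (X=0,Y=0): P(X|Y) = (1/16)/(1/4) = 1/4;  -(1/16)·log₂(1/4) = 0.1250
  (X=0,Y=1): P(X|Y) = (1/8)/(1/2) = 1/4;  -(1/8)·log₂(1/4) = 0.2500
  (X=0,Y=2): P(X|Y) = (1/16)/(1/4) = 1/4;  -(1/16)·log₂(1/4) = 0.1250
  (X=1,Y=0): P(X|Y) = (1/32)/(1/4) = 1/8;  -(1/32)·log₂(1/8) = 0.0938
  (X=1,Y=1): P(X|Y) = (1/16)/(1/2) = 1/8;  -(1/16)·log₂(1/8) = 0.1875
  (X=1,Y=2): P(X|Y) = (1/32)/(1/4) = 1/8;  -(1/32)·log₂(1/8) = 0.0938
  (X=2,Y=0): P(X|Y) = (5/32)/(1/4) = 5/8;  -(5/32)·log₂(5/8) = 0.1059
  (X=2,Y=1): P(X|Y) = (5/16)/(1/2) = 5/8;  -(5/16)·log₂(5/8) = 0.2119
  (X=2,Y=2): P(X|Y) = (5/32)/(1/4) = 5/8;  -(5/32)·log₂(5/8) = 0.1059
H(X|Y) = 0.1250 + 0.2500 + 0.1250 + 0.0938 + 0.1875 + 0.0938 + 0.1059 + 0.2119 + 0.1059
  = 1.2988 bits
H(X) - H(X|Y) = 1.2988 - 1.2988 = 0.0000 bits

Both sides equal 0.0000 bits, so I(X;Y) = H(X) - H(X|Y) ✓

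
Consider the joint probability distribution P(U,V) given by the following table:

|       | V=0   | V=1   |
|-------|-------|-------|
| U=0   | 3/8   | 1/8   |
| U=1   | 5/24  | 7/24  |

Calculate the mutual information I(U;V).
Marginal P(U) (row sums):
  P(U=0) = 3/8 + 1/8 = 1/2
  P(U=1) = 5/24 + 7/24 = 1/2
Marginal P(V) (column sums):
  P(V=0) = 3/8 + 5/24 = 7/12
  P(V=1) = 1/8 + 7/24 = 5/12

H(U) = -[(1/2)·log₂(1/2) + (1/2)·log₂(1/2)]
  = 0.5000 + 0.5000
  = 1.0000 bits
H(V) = -[(7/12)·log₂(7/12) + (5/12)·log₂(5/12)]
  = 0.4536 + 0.5263
  = 0.9799 bits
H(U,V) = -[(3/8)·log₂(3/8) + (1/8)·log₂(1/8) + (5/24)·log₂(5/24) + (7/24)·log₂(7/24)]
  = 0.5306 + 0.3750 + 0.4715 + 0.5185
  = 1.8956 bits

I(U;V) = H(U) + H(V) - H(U,V)
  = 1.0000 + 0.9799 - 1.8956
  = 0.0843 bits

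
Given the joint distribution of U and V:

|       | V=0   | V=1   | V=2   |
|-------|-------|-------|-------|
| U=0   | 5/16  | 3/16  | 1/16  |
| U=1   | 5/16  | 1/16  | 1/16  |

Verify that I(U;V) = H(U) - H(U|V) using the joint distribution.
Left side, from I(U;V) = H(U) + H(V) - H(U,V):
Marginal P(U) (row sums):
  P(U=0) = 5/16 + 3/16 + 1/16 = 9/16
  P(U=1) = 5/16 + 1/16 + 1/16 = 7/16
Marginal P(V) (column sums):
  P(V=0) = 5/16 + 5/16 = 5/8
  P(V=1) = 3/16 + 1/16 = 1/4
  P(V=2) = 1/16 + 1/16 = 1/8

H(U) = -[(9/16)·log₂(9/16) + (7/16)·log₂(7/16)]
  = 0.4669 + 0.5218
  = 0.9887 bits
H(V) = -[(5/8)·log₂(5/8) + (1/4)·log₂(1/4) + (1/8)·log₂(1/8)]
  = 0.4238 + 0.5000 + 0.3750
  = 1.2988 bits
H(U,V) = -[(5/16)·log₂(5/16) + (3/16)·log₂(3/16) + (1/16)·log₂(1/16) + (5/16)·log₂(5/16) + (1/16)·log₂(1/16) + (1/16)·log₂(1/16)]
  = 0.5244 + 0.4528 + 0.2500 + 0.5244 + 0.2500 + 0.2500
  = 2.2516 bits

I(U;V) = H(U) + H(V) - H(U,V)
  = 0.9887 + 1.2988 - 2.2516
  = 0.0359 bits

Right side, with H(U|V) computed directly from the conditional probabilities:
H(U|V) = -Σ P(U,V)·log₂ P(U|V), where P(U|V) = P(U,V) / P(V)
  (U=0,V=0): P(U|V) = (5/16)/(5/8) = 1/2;  -(5/16)·log₂(1/2) = 0.3125
  (U=0,V=1): P(U|V) = (3/16)/(1/4) = 3/4;  -(3/16)·log₂(3/4) = 0.0778
  (U=0,V=2): P(U|V) = (1/16)/(1/8) = 1/2;  -(1/16)·log₂(1/2) = 0.0625
  (U=1,V=0): P(U|V) = (5/16)/(5/8) = 1/2;  -(5/16)·log₂(1/2) = 0.3125
  (U=1,V=1): P(U|V) = (1/16)/(1/4) = 1/4;  -(1/16)·log₂(1/4) = 0.1250
  (U=1,V=2): P(U|V) = (1/16)/(1/8) = 1/2;  -(1/16)·log₂(1/2) = 0.0625
H(U|V) = 0.3125 + 0.0778 + 0.0625 + 0.3125 + 0.1250 + 0.0625
  = 0.9528 bits
H(U) - H(U|V) = 0.9887 - 0.9528 = 0.0359 bits

Both sides equal 0.0359 bits, so I(U;V) = H(U) - H(U|V) ✓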